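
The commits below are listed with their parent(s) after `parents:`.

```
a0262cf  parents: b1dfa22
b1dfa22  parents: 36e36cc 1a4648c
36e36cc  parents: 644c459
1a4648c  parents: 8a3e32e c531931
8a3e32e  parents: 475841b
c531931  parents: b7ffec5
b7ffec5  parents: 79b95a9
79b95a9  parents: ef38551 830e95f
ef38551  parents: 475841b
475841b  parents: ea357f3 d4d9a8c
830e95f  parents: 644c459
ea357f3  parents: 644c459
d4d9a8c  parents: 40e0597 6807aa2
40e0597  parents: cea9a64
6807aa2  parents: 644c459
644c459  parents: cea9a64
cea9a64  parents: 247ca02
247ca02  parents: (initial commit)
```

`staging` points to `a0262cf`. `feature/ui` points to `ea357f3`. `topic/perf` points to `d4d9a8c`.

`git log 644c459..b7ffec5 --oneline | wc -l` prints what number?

Reachable from b7ffec5: {247ca02, 40e0597, 475841b, 644c459, 6807aa2, 79b95a9, 830e95f, b7ffec5, cea9a64, d4d9a8c, ea357f3, ef38551}.
Reachable from 644c459: {247ca02, 644c459, cea9a64}.
In b7ffec5's history but not 644c459's: {40e0597, 475841b, 6807aa2, 79b95a9, 830e95f, b7ffec5, d4d9a8c, ea357f3, ef38551} — 9 commits.

9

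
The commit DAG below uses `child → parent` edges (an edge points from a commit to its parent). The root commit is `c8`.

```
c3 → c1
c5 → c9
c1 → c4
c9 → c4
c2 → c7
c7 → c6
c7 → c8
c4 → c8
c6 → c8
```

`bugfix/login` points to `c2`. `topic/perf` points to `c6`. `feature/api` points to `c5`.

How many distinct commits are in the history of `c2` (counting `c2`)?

4

Walking parent pointers from c2: reachable set = {c2, c6, c7, c8}.
That is 4 commits.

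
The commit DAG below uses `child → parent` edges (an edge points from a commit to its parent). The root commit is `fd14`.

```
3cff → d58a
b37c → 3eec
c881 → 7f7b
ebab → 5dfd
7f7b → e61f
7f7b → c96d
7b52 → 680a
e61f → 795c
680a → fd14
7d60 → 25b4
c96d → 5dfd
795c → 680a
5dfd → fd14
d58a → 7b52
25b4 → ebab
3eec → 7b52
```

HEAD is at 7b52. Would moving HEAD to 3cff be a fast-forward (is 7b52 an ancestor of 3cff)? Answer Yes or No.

Yes

A fast-forward from 7b52 to 3cff is possible iff 7b52 is an ancestor of 3cff.
Ancestors of 3cff: {3cff, 680a, 7b52, d58a, fd14}.
7b52 is among them, so fast-forward is possible.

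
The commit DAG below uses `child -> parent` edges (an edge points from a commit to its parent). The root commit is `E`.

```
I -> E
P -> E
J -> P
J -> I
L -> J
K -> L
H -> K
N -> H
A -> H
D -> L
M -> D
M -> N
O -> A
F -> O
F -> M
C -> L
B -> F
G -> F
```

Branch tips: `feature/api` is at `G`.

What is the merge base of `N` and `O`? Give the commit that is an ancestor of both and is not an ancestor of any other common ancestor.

H

Ancestors of N: {E, H, I, J, K, L, N, P}.
Ancestors of O: {A, E, H, I, J, K, L, O, P}.
Common ancestors: {E, H, I, J, K, L, P}.
Among these, H is not an ancestor of any other common ancestor — it is the merge base.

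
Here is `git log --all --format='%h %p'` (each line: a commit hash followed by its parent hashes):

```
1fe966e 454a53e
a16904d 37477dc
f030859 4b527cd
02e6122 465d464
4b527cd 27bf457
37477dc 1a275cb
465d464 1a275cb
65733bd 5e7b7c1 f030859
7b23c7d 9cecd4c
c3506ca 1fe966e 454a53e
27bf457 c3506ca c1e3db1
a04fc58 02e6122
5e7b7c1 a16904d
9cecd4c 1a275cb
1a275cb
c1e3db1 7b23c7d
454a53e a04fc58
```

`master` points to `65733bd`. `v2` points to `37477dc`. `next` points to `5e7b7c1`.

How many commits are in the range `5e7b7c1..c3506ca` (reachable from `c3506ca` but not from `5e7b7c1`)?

Reachable from c3506ca: {02e6122, 1a275cb, 1fe966e, 454a53e, 465d464, a04fc58, c3506ca}.
Reachable from 5e7b7c1: {1a275cb, 37477dc, 5e7b7c1, a16904d}.
In c3506ca's history but not 5e7b7c1's: {02e6122, 1fe966e, 454a53e, 465d464, a04fc58, c3506ca} — 6 commits.

6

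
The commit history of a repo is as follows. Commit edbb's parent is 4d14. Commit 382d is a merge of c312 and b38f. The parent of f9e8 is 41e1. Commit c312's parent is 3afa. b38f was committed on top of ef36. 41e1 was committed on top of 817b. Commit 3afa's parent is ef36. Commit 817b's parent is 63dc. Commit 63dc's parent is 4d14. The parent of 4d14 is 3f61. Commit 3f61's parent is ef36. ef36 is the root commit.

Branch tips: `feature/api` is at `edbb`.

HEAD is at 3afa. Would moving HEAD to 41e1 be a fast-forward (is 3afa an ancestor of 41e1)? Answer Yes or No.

No

A fast-forward from 3afa to 41e1 is possible iff 3afa is an ancestor of 41e1.
Ancestors of 41e1: {3f61, 41e1, 4d14, 63dc, 817b, ef36}.
3afa is not among them, so fast-forward is not possible.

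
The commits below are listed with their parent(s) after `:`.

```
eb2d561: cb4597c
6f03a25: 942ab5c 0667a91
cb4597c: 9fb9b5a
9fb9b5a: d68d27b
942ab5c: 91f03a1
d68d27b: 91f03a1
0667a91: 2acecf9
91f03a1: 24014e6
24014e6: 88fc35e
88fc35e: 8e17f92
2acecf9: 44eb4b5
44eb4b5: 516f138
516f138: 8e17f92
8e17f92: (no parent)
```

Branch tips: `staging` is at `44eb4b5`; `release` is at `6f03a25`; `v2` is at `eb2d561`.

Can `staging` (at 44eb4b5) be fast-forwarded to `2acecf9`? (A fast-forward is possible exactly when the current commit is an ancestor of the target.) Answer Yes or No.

A fast-forward from 44eb4b5 to 2acecf9 is possible iff 44eb4b5 is an ancestor of 2acecf9.
Ancestors of 2acecf9: {2acecf9, 44eb4b5, 516f138, 8e17f92}.
44eb4b5 is among them, so fast-forward is possible.

Yes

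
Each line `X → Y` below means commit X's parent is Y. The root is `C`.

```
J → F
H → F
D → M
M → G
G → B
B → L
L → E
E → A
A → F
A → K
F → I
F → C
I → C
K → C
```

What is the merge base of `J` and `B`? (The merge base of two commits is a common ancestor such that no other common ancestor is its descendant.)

F

Ancestors of J: {C, F, I, J}.
Ancestors of B: {A, B, C, E, F, I, K, L}.
Common ancestors: {C, F, I}.
Among these, F is not an ancestor of any other common ancestor — it is the merge base.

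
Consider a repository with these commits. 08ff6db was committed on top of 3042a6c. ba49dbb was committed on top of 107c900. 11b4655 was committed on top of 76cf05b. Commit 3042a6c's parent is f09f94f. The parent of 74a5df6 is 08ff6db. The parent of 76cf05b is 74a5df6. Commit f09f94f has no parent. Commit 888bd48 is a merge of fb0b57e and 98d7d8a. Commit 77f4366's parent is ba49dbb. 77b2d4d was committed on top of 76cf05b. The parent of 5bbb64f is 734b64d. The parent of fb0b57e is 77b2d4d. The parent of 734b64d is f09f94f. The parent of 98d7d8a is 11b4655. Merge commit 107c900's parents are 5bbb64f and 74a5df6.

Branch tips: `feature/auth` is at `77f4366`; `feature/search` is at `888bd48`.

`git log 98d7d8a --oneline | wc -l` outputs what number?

7

Walking parent pointers from 98d7d8a: reachable set = {08ff6db, 11b4655, 3042a6c, 74a5df6, 76cf05b, 98d7d8a, f09f94f}.
That is 7 commits.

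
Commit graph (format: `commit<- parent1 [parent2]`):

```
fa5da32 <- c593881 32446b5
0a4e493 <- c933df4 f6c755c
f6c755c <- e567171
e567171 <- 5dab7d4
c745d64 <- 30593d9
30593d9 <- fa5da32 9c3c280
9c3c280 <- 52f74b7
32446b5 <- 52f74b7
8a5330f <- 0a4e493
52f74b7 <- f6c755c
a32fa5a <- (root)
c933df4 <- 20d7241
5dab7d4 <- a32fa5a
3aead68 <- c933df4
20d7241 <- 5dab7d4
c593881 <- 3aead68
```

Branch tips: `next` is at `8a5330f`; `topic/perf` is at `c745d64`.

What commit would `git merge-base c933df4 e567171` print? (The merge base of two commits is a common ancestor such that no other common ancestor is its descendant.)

Ancestors of c933df4: {20d7241, 5dab7d4, a32fa5a, c933df4}.
Ancestors of e567171: {5dab7d4, a32fa5a, e567171}.
Common ancestors: {5dab7d4, a32fa5a}.
Among these, 5dab7d4 is not an ancestor of any other common ancestor — it is the merge base.

5dab7d4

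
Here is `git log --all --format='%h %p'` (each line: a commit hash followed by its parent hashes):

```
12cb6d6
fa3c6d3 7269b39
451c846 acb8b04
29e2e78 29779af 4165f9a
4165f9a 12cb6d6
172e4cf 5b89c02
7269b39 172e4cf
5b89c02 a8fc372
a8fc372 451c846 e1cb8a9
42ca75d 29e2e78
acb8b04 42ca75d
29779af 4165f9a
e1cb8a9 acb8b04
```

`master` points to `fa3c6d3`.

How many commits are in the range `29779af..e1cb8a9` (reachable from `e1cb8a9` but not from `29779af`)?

4

Reachable from e1cb8a9: {12cb6d6, 29779af, 29e2e78, 4165f9a, 42ca75d, acb8b04, e1cb8a9}.
Reachable from 29779af: {12cb6d6, 29779af, 4165f9a}.
In e1cb8a9's history but not 29779af's: {29e2e78, 42ca75d, acb8b04, e1cb8a9} — 4 commits.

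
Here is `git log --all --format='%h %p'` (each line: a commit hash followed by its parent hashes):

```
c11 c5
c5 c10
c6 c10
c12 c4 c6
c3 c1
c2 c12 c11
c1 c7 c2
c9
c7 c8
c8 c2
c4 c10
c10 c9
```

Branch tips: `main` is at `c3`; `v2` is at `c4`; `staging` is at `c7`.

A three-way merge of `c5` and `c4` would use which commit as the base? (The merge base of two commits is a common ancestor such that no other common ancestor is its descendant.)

c10

Ancestors of c5: {c10, c5, c9}.
Ancestors of c4: {c10, c4, c9}.
Common ancestors: {c10, c9}.
Among these, c10 is not an ancestor of any other common ancestor — it is the merge base.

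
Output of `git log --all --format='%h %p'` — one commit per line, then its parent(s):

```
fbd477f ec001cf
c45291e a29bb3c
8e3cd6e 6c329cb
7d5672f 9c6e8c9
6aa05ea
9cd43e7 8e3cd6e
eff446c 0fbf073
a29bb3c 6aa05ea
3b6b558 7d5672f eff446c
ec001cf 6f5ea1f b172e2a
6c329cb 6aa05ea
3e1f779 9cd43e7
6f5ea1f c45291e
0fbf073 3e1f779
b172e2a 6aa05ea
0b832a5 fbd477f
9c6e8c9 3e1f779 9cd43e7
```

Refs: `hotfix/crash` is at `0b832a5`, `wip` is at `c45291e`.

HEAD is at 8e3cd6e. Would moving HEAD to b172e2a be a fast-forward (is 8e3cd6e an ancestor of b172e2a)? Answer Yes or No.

No

A fast-forward from 8e3cd6e to b172e2a is possible iff 8e3cd6e is an ancestor of b172e2a.
Ancestors of b172e2a: {6aa05ea, b172e2a}.
8e3cd6e is not among them, so fast-forward is not possible.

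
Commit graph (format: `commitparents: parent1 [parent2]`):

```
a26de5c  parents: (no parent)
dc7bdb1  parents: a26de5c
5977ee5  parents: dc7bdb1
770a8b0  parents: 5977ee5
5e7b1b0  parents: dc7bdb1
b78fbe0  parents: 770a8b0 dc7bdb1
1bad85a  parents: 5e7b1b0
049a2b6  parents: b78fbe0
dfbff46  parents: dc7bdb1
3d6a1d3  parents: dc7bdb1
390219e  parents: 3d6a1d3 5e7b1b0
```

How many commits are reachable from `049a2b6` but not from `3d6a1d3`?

Reachable from 049a2b6: {049a2b6, 5977ee5, 770a8b0, a26de5c, b78fbe0, dc7bdb1}.
Reachable from 3d6a1d3: {3d6a1d3, a26de5c, dc7bdb1}.
In 049a2b6's history but not 3d6a1d3's: {049a2b6, 5977ee5, 770a8b0, b78fbe0} — 4 commits.

4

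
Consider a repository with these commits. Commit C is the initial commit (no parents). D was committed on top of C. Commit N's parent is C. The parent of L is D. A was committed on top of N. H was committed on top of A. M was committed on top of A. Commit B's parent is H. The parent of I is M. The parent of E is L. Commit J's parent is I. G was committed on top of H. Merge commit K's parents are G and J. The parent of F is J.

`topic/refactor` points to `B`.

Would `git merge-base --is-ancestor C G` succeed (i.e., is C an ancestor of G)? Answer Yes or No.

Yes

Ancestors of G (commits reachable by following parents): {A, C, G, H, N}.
C is in that set, so it is an ancestor of G.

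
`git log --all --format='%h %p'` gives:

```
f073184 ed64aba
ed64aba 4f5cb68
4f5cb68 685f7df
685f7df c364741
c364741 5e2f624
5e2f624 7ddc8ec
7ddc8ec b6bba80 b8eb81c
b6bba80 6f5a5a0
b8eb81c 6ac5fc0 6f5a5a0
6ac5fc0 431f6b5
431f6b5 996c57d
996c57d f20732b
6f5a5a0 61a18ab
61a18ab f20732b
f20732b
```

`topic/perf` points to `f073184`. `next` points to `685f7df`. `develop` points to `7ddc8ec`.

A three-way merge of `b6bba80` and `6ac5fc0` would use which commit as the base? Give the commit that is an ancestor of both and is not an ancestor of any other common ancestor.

Ancestors of b6bba80: {61a18ab, 6f5a5a0, b6bba80, f20732b}.
Ancestors of 6ac5fc0: {431f6b5, 6ac5fc0, 996c57d, f20732b}.
Common ancestors: {f20732b}.
The only common ancestor is f20732b, so it is the merge base.

f20732b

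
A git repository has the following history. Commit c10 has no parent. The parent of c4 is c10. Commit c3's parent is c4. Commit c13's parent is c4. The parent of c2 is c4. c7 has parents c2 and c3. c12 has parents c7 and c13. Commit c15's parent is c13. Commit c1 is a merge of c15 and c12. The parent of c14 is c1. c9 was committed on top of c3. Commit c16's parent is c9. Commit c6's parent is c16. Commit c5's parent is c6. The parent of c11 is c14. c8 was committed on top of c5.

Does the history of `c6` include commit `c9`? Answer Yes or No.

Ancestors of c6 (commits reachable by following parents): {c10, c16, c3, c4, c6, c9}.
c9 is in that set, so it is an ancestor of c6.

Yes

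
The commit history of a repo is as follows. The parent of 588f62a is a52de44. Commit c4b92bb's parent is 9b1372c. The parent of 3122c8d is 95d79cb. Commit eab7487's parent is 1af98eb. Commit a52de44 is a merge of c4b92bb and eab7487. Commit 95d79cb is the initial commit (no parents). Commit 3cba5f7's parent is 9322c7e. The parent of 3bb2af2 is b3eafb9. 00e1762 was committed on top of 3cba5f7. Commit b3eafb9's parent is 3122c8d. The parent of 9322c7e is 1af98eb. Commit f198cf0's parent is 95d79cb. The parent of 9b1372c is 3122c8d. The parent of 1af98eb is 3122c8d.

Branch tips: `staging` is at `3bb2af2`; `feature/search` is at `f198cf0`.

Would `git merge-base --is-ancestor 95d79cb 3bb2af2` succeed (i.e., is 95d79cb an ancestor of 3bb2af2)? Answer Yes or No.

Yes

Ancestors of 3bb2af2 (commits reachable by following parents): {3122c8d, 3bb2af2, 95d79cb, b3eafb9}.
95d79cb is in that set, so it is an ancestor of 3bb2af2.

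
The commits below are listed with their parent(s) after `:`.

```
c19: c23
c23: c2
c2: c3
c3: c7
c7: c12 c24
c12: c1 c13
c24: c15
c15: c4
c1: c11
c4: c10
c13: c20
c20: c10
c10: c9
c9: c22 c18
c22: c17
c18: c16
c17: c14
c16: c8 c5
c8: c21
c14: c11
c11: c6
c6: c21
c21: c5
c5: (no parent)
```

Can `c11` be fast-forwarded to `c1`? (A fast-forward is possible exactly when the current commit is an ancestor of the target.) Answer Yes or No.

Yes

A fast-forward from c11 to c1 is possible iff c11 is an ancestor of c1.
Ancestors of c1: {c1, c11, c21, c5, c6}.
c11 is among them, so fast-forward is possible.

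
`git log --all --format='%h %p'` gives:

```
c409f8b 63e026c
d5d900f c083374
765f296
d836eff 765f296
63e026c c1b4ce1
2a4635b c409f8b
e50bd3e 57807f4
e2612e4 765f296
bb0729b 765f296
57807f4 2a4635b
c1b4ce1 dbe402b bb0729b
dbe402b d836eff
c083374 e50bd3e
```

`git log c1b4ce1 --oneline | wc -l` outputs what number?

5

Walking parent pointers from c1b4ce1: reachable set = {765f296, bb0729b, c1b4ce1, d836eff, dbe402b}.
That is 5 commits.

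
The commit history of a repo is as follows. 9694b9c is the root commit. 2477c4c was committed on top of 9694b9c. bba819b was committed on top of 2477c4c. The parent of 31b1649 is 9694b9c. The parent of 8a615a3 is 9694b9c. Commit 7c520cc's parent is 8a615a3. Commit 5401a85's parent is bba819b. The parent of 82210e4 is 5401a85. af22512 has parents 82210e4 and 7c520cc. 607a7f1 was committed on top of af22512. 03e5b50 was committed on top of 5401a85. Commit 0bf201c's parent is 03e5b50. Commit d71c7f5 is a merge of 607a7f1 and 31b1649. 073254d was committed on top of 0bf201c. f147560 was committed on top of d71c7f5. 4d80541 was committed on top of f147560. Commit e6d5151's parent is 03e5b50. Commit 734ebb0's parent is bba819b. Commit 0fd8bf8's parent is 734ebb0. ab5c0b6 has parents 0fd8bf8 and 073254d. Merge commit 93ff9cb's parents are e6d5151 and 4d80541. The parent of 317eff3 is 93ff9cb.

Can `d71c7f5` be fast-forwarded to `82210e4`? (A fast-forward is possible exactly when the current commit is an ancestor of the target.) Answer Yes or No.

No

A fast-forward from d71c7f5 to 82210e4 is possible iff d71c7f5 is an ancestor of 82210e4.
Ancestors of 82210e4: {2477c4c, 5401a85, 82210e4, 9694b9c, bba819b}.
d71c7f5 is not among them, so fast-forward is not possible.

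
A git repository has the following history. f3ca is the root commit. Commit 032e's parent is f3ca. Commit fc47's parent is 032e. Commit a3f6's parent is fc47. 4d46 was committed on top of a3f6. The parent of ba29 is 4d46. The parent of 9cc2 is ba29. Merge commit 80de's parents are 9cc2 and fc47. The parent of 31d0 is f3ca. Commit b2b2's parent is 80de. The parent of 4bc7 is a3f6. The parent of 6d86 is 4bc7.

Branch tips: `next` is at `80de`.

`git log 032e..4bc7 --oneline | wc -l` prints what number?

Reachable from 4bc7: {032e, 4bc7, a3f6, f3ca, fc47}.
Reachable from 032e: {032e, f3ca}.
In 4bc7's history but not 032e's: {4bc7, a3f6, fc47} — 3 commits.

3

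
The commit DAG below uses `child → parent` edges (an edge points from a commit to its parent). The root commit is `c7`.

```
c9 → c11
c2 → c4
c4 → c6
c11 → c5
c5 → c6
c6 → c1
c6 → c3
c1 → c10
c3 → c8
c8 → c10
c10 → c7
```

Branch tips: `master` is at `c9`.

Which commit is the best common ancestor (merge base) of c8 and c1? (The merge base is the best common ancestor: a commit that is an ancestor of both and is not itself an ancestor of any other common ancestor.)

Ancestors of c8: {c10, c7, c8}.
Ancestors of c1: {c1, c10, c7}.
Common ancestors: {c10, c7}.
Among these, c10 is not an ancestor of any other common ancestor — it is the merge base.

c10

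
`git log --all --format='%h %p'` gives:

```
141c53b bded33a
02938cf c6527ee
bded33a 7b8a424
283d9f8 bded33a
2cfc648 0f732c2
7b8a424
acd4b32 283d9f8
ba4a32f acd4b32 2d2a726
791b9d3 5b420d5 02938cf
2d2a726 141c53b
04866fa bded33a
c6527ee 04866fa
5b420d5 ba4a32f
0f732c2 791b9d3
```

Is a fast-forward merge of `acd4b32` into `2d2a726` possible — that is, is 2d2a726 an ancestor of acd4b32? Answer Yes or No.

No

A fast-forward from 2d2a726 to acd4b32 is possible iff 2d2a726 is an ancestor of acd4b32.
Ancestors of acd4b32: {283d9f8, 7b8a424, acd4b32, bded33a}.
2d2a726 is not among them, so fast-forward is not possible.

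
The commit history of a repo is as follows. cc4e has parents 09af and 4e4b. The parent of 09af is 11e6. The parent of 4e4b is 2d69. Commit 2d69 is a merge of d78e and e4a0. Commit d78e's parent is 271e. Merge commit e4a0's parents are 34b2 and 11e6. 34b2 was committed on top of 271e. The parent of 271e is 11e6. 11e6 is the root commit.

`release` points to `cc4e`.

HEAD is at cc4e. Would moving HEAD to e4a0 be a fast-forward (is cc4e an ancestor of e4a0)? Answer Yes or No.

No

A fast-forward from cc4e to e4a0 is possible iff cc4e is an ancestor of e4a0.
Ancestors of e4a0: {11e6, 271e, 34b2, e4a0}.
cc4e is not among them, so fast-forward is not possible.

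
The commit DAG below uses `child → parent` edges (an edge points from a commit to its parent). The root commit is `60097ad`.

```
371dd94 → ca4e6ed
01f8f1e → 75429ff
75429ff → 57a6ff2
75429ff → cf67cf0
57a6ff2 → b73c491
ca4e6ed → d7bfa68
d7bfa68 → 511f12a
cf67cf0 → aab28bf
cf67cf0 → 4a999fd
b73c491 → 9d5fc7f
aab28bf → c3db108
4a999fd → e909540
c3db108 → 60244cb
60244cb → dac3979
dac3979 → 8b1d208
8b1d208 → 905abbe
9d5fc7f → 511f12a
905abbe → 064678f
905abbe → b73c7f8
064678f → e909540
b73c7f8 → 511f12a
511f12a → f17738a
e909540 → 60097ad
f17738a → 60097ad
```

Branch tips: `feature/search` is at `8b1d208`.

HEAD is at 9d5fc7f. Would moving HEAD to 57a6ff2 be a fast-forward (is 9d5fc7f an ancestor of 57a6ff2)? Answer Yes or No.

A fast-forward from 9d5fc7f to 57a6ff2 is possible iff 9d5fc7f is an ancestor of 57a6ff2.
Ancestors of 57a6ff2: {511f12a, 57a6ff2, 60097ad, 9d5fc7f, b73c491, f17738a}.
9d5fc7f is among them, so fast-forward is possible.

Yes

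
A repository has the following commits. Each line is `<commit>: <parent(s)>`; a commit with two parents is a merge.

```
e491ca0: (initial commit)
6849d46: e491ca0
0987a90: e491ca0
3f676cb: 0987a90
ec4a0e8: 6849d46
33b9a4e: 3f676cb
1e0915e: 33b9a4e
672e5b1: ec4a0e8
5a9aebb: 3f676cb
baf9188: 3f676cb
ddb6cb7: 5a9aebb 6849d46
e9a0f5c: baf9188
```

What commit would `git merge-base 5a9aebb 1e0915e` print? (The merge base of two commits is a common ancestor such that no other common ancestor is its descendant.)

Ancestors of 5a9aebb: {0987a90, 3f676cb, 5a9aebb, e491ca0}.
Ancestors of 1e0915e: {0987a90, 1e0915e, 33b9a4e, 3f676cb, e491ca0}.
Common ancestors: {0987a90, 3f676cb, e491ca0}.
Among these, 3f676cb is not an ancestor of any other common ancestor — it is the merge base.

3f676cb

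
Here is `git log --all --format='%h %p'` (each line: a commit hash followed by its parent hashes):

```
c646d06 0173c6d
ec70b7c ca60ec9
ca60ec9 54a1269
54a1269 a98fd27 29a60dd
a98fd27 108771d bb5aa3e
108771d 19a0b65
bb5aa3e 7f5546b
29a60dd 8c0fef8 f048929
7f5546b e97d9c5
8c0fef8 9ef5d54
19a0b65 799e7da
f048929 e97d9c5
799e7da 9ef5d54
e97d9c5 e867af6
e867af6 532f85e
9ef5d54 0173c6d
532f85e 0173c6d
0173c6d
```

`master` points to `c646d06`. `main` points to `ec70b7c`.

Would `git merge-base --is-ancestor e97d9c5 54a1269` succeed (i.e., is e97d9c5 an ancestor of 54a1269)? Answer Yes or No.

Ancestors of 54a1269 (commits reachable by following parents): {0173c6d, 108771d, 19a0b65, 29a60dd, 532f85e, 54a1269, 799e7da, 7f5546b, 8c0fef8, 9ef5d54, a98fd27, bb5aa3e, e867af6, e97d9c5, f048929}.
e97d9c5 is in that set, so it is an ancestor of 54a1269.

Yes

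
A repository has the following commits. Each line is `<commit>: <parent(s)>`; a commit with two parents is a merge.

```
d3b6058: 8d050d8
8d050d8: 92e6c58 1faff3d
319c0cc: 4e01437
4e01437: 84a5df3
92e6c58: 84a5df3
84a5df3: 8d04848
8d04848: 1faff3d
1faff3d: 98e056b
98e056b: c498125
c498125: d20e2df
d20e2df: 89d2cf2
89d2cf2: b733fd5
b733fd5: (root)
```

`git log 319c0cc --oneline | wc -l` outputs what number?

10

Walking parent pointers from 319c0cc: reachable set = {1faff3d, 319c0cc, 4e01437, 84a5df3, 89d2cf2, 8d04848, 98e056b, b733fd5, c498125, d20e2df}.
That is 10 commits.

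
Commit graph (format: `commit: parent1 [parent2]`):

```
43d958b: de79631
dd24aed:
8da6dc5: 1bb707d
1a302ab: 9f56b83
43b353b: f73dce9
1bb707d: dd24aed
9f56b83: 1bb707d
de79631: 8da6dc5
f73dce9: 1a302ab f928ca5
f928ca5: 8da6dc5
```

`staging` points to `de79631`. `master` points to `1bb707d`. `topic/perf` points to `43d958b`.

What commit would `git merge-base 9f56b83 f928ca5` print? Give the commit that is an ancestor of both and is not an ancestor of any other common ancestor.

1bb707d

Ancestors of 9f56b83: {1bb707d, 9f56b83, dd24aed}.
Ancestors of f928ca5: {1bb707d, 8da6dc5, dd24aed, f928ca5}.
Common ancestors: {1bb707d, dd24aed}.
Among these, 1bb707d is not an ancestor of any other common ancestor — it is the merge base.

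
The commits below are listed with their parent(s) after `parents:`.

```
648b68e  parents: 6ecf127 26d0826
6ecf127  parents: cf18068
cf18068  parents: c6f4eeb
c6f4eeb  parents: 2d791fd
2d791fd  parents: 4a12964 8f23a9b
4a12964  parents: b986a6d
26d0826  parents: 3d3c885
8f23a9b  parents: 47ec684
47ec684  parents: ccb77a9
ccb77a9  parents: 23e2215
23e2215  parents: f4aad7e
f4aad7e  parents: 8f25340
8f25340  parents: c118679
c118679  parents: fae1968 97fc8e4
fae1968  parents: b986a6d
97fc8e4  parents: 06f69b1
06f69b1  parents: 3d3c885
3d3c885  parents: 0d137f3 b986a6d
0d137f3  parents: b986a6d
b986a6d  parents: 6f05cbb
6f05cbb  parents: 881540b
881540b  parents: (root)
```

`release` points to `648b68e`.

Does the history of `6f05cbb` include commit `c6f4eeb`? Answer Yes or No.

No

Ancestors of 6f05cbb: {6f05cbb, 881540b}.
c6f4eeb is not in that set, so it is not an ancestor of 6f05cbb.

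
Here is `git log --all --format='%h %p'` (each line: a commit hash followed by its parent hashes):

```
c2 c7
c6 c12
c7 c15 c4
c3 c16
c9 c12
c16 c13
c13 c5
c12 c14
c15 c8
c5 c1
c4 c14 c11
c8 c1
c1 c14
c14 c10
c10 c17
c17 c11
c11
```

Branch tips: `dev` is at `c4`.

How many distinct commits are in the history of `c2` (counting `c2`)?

10

Walking parent pointers from c2: reachable set = {c1, c10, c11, c14, c15, c17, c2, c4, c7, c8}.
That is 10 commits.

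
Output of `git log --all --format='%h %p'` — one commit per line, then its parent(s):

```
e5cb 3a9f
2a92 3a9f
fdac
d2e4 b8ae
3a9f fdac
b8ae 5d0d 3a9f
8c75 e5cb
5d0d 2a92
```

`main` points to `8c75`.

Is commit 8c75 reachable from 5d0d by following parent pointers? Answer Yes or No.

No

Ancestors of 5d0d: {2a92, 3a9f, 5d0d, fdac}.
8c75 is not in that set, so it is not an ancestor of 5d0d.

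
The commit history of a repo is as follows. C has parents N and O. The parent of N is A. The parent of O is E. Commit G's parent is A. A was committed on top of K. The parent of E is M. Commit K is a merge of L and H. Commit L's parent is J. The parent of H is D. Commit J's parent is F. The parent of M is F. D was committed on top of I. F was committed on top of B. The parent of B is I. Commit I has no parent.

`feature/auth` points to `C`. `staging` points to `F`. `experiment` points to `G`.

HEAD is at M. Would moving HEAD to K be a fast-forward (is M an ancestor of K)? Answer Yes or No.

No

A fast-forward from M to K is possible iff M is an ancestor of K.
Ancestors of K: {B, D, F, H, I, J, K, L}.
M is not among them, so fast-forward is not possible.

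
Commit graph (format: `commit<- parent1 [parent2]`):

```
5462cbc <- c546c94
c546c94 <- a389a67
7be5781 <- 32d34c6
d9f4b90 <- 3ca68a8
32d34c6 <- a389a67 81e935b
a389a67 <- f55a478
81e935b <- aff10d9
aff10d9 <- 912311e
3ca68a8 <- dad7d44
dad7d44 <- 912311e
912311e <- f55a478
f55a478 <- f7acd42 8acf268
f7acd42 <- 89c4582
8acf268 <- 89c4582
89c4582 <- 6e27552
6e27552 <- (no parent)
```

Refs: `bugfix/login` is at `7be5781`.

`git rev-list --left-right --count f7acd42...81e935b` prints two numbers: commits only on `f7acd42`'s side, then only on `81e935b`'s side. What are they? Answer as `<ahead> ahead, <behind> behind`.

0 ahead, 5 behind

Reachable from f7acd42: {6e27552, 89c4582, f7acd42}.
Reachable from 81e935b: {6e27552, 81e935b, 89c4582, 8acf268, 912311e, aff10d9, f55a478, f7acd42}.
Only in f7acd42's history (ahead): {} — 0.
Only in 81e935b's history (behind): {81e935b, 8acf268, 912311e, aff10d9, f55a478} — 5.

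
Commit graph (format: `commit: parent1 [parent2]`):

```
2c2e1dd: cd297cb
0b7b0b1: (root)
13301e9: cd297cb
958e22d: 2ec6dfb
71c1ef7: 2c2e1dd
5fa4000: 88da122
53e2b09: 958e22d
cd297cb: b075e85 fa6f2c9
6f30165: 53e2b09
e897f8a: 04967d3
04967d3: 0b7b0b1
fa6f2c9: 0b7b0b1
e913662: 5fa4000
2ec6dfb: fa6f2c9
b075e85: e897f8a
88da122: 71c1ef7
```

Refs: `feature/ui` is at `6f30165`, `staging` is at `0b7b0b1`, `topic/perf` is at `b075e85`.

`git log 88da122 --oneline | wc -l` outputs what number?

Walking parent pointers from 88da122: reachable set = {04967d3, 0b7b0b1, 2c2e1dd, 71c1ef7, 88da122, b075e85, cd297cb, e897f8a, fa6f2c9}.
That is 9 commits.

9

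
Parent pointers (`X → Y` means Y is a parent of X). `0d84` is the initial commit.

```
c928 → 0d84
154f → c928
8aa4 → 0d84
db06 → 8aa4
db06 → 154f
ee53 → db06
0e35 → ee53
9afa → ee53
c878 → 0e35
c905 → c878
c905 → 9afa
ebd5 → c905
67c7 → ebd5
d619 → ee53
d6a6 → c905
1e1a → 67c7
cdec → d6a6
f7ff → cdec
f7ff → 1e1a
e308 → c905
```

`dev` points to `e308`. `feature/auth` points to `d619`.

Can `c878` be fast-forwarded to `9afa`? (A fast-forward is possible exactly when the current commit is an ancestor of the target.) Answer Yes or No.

No

A fast-forward from c878 to 9afa is possible iff c878 is an ancestor of 9afa.
Ancestors of 9afa: {0d84, 154f, 8aa4, 9afa, c928, db06, ee53}.
c878 is not among them, so fast-forward is not possible.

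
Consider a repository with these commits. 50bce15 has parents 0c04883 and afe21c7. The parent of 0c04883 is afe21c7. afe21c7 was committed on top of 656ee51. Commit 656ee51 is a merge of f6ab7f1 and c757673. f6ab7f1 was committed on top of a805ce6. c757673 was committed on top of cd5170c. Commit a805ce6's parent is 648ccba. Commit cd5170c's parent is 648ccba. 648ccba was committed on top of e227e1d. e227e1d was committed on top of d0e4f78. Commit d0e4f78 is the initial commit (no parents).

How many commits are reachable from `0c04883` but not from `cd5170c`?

6

Reachable from 0c04883: {0c04883, 648ccba, 656ee51, a805ce6, afe21c7, c757673, cd5170c, d0e4f78, e227e1d, f6ab7f1}.
Reachable from cd5170c: {648ccba, cd5170c, d0e4f78, e227e1d}.
In 0c04883's history but not cd5170c's: {0c04883, 656ee51, a805ce6, afe21c7, c757673, f6ab7f1} — 6 commits.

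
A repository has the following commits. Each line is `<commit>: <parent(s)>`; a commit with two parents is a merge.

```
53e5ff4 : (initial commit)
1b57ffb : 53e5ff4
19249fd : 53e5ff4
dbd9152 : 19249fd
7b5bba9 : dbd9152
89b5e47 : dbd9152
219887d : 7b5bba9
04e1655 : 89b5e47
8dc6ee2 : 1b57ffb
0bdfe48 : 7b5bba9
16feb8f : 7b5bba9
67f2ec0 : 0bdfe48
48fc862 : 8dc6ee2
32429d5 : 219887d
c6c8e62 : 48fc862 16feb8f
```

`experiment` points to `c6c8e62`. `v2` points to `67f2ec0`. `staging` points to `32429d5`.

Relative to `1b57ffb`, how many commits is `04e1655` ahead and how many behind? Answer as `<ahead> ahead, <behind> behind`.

Reachable from 04e1655: {04e1655, 19249fd, 53e5ff4, 89b5e47, dbd9152}.
Reachable from 1b57ffb: {1b57ffb, 53e5ff4}.
Only in 04e1655's history (ahead): {04e1655, 19249fd, 89b5e47, dbd9152} — 4.
Only in 1b57ffb's history (behind): {1b57ffb} — 1.

4 ahead, 1 behind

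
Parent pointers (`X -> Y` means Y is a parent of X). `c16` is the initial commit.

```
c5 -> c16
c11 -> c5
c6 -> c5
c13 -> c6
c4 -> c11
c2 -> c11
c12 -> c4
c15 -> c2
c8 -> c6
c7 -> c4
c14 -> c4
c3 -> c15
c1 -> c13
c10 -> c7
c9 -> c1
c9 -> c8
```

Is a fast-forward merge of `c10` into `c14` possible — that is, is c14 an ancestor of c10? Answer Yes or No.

A fast-forward from c14 to c10 is possible iff c14 is an ancestor of c10.
Ancestors of c10: {c10, c11, c16, c4, c5, c7}.
c14 is not among them, so fast-forward is not possible.

No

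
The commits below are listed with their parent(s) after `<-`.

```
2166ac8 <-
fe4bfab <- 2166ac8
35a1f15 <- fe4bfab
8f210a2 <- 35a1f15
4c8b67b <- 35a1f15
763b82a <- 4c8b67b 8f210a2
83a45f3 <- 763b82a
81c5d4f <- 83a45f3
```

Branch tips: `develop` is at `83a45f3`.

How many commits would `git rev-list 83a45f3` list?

7

Walking parent pointers from 83a45f3: reachable set = {2166ac8, 35a1f15, 4c8b67b, 763b82a, 83a45f3, 8f210a2, fe4bfab}.
That is 7 commits.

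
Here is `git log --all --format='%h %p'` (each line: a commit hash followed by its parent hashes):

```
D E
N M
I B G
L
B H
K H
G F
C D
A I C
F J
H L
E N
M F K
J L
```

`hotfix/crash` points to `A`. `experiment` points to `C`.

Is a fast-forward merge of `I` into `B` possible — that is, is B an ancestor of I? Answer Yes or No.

A fast-forward from B to I is possible iff B is an ancestor of I.
Ancestors of I: {B, F, G, H, I, J, L}.
B is among them, so fast-forward is possible.

Yes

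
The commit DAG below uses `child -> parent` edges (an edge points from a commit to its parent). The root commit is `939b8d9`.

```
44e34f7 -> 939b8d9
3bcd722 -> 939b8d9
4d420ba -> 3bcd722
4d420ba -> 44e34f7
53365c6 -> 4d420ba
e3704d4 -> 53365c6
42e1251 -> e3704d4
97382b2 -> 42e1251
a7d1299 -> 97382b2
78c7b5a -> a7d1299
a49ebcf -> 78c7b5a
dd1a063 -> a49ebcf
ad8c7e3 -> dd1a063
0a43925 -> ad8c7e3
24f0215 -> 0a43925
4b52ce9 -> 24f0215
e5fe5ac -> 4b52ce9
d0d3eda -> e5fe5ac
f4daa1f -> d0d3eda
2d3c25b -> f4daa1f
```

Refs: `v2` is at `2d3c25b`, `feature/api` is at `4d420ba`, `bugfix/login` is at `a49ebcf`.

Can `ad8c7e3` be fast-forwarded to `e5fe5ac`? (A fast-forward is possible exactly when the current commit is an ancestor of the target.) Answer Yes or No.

A fast-forward from ad8c7e3 to e5fe5ac is possible iff ad8c7e3 is an ancestor of e5fe5ac.
Ancestors of e5fe5ac: {0a43925, 24f0215, 3bcd722, 42e1251, 44e34f7, 4b52ce9, 4d420ba, 53365c6, 78c7b5a, 939b8d9, 97382b2, a49ebcf, a7d1299, ad8c7e3, dd1a063, e3704d4, e5fe5ac}.
ad8c7e3 is among them, so fast-forward is possible.

Yes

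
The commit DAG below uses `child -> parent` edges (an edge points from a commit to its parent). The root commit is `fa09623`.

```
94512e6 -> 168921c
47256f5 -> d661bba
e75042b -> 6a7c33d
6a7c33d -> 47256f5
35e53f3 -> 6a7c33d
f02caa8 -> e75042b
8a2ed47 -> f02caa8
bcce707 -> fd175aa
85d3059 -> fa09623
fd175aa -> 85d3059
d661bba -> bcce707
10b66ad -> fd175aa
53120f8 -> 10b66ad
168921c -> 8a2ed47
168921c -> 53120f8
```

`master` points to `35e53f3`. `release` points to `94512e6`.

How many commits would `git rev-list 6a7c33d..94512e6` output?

7

Reachable from 94512e6: {10b66ad, 168921c, 47256f5, 53120f8, 6a7c33d, 85d3059, 8a2ed47, 94512e6, bcce707, d661bba, e75042b, f02caa8, fa09623, fd175aa}.
Reachable from 6a7c33d: {47256f5, 6a7c33d, 85d3059, bcce707, d661bba, fa09623, fd175aa}.
In 94512e6's history but not 6a7c33d's: {10b66ad, 168921c, 53120f8, 8a2ed47, 94512e6, e75042b, f02caa8} — 7 commits.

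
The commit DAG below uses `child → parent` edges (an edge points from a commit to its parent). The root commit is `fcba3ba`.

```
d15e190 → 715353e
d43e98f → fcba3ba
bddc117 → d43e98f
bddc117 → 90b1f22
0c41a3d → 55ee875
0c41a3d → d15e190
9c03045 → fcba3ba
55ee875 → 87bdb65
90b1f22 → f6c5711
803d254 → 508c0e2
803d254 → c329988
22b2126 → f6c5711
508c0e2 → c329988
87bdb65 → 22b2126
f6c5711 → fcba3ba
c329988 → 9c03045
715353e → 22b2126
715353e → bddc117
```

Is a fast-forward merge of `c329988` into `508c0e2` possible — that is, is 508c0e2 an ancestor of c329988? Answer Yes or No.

No

A fast-forward from 508c0e2 to c329988 is possible iff 508c0e2 is an ancestor of c329988.
Ancestors of c329988: {9c03045, c329988, fcba3ba}.
508c0e2 is not among them, so fast-forward is not possible.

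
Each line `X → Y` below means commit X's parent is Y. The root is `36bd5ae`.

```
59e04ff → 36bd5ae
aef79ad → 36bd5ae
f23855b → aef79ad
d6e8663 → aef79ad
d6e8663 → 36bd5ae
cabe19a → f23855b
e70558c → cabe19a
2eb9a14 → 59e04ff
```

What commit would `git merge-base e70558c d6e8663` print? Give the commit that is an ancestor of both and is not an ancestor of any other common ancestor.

Ancestors of e70558c: {36bd5ae, aef79ad, cabe19a, e70558c, f23855b}.
Ancestors of d6e8663: {36bd5ae, aef79ad, d6e8663}.
Common ancestors: {36bd5ae, aef79ad}.
Among these, aef79ad is not an ancestor of any other common ancestor — it is the merge base.

aef79ad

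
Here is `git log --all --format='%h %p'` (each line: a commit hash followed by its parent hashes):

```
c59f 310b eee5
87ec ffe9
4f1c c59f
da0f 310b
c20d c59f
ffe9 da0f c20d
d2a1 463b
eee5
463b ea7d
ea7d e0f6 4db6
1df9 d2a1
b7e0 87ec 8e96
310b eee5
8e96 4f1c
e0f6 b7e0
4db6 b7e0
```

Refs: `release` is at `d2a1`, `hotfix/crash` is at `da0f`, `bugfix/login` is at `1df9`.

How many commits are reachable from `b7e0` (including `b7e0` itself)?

Walking parent pointers from b7e0: reachable set = {310b, 4f1c, 87ec, 8e96, b7e0, c20d, c59f, da0f, eee5, ffe9}.
That is 10 commits.

10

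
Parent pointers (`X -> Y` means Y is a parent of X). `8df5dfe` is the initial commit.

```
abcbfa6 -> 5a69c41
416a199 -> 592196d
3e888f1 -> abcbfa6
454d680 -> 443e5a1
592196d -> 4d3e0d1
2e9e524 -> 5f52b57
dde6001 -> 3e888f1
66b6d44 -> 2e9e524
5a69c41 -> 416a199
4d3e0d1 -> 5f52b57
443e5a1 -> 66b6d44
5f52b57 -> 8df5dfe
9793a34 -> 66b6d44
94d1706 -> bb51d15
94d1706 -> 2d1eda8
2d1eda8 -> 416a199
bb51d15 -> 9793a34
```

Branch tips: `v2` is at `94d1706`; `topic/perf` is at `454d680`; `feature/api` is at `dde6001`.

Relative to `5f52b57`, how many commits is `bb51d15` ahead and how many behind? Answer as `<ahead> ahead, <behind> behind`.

4 ahead, 0 behind

Reachable from bb51d15: {2e9e524, 5f52b57, 66b6d44, 8df5dfe, 9793a34, bb51d15}.
Reachable from 5f52b57: {5f52b57, 8df5dfe}.
Only in bb51d15's history (ahead): {2e9e524, 66b6d44, 9793a34, bb51d15} — 4.
Only in 5f52b57's history (behind): {} — 0.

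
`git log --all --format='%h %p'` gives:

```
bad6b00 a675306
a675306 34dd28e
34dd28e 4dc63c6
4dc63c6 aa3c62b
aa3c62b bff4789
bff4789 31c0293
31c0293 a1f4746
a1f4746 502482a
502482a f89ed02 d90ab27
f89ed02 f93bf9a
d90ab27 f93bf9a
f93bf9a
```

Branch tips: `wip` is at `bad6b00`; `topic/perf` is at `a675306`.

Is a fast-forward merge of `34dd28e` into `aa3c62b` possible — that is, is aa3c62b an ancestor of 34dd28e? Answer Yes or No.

A fast-forward from aa3c62b to 34dd28e is possible iff aa3c62b is an ancestor of 34dd28e.
Ancestors of 34dd28e: {31c0293, 34dd28e, 4dc63c6, 502482a, a1f4746, aa3c62b, bff4789, d90ab27, f89ed02, f93bf9a}.
aa3c62b is among them, so fast-forward is possible.

Yes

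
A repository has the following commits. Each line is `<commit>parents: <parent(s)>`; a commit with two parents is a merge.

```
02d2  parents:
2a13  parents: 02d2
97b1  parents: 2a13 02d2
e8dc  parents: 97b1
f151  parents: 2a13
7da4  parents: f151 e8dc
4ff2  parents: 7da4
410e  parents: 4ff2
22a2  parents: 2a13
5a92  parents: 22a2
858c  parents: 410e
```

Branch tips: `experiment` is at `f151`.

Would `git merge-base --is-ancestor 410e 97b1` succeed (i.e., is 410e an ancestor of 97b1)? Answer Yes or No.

No

Ancestors of 97b1: {02d2, 2a13, 97b1}.
410e is not in that set, so it is not an ancestor of 97b1.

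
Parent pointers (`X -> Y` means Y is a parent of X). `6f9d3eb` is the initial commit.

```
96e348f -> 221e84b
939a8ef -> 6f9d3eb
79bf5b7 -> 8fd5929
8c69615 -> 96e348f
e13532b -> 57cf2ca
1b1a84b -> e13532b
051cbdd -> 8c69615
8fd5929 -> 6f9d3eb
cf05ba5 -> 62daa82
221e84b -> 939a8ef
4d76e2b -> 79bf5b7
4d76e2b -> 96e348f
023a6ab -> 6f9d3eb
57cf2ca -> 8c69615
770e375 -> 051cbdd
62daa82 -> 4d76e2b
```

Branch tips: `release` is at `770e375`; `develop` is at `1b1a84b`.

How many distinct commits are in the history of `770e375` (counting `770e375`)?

7

Walking parent pointers from 770e375: reachable set = {051cbdd, 221e84b, 6f9d3eb, 770e375, 8c69615, 939a8ef, 96e348f}.
That is 7 commits.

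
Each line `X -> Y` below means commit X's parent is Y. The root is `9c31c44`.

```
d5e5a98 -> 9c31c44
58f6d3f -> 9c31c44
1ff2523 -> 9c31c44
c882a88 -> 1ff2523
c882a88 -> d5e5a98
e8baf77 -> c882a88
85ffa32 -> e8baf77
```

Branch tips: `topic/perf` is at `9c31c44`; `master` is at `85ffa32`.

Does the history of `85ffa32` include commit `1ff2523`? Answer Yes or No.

Ancestors of 85ffa32 (commits reachable by following parents): {1ff2523, 85ffa32, 9c31c44, c882a88, d5e5a98, e8baf77}.
1ff2523 is in that set, so it is an ancestor of 85ffa32.

Yes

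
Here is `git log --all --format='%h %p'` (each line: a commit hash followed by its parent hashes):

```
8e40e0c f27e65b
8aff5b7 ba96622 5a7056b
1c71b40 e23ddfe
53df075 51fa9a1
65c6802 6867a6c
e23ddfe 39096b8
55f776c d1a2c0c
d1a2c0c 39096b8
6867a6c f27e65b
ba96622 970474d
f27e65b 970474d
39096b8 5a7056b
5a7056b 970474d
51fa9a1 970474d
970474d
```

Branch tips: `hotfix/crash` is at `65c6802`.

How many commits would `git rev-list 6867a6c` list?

Walking parent pointers from 6867a6c: reachable set = {6867a6c, 970474d, f27e65b}.
That is 3 commits.

3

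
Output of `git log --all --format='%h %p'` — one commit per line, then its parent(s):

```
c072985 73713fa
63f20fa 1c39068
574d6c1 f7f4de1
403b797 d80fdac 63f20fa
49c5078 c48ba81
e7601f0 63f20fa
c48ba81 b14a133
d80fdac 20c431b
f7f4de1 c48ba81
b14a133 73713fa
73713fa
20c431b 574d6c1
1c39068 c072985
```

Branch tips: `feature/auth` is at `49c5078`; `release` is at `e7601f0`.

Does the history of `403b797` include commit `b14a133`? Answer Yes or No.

Ancestors of 403b797 (commits reachable by following parents): {1c39068, 20c431b, 403b797, 574d6c1, 63f20fa, 73713fa, b14a133, c072985, c48ba81, d80fdac, f7f4de1}.
b14a133 is in that set, so it is an ancestor of 403b797.

Yes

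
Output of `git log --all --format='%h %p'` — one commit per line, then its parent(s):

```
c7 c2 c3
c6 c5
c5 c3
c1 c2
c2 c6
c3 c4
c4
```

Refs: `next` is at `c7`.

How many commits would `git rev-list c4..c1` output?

5

Reachable from c1: {c1, c2, c3, c4, c5, c6}.
Reachable from c4: {c4}.
In c1's history but not c4's: {c1, c2, c3, c5, c6} — 5 commits.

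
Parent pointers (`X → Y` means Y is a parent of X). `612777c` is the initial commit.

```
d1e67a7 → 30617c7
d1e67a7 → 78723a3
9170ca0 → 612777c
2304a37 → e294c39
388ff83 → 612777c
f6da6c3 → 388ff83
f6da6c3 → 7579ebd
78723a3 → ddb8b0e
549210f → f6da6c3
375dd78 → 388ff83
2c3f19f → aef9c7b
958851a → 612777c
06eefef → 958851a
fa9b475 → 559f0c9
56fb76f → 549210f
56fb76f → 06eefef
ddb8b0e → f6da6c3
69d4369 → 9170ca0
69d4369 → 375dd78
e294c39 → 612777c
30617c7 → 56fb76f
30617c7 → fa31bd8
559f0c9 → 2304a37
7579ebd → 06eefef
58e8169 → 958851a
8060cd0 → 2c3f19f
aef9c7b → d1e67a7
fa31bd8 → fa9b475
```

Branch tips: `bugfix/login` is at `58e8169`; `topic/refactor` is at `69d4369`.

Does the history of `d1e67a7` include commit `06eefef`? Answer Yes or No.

Ancestors of d1e67a7 (commits reachable by following parents): {06eefef, 2304a37, 30617c7, 388ff83, 549210f, 559f0c9, 56fb76f, 612777c, 7579ebd, 78723a3, 958851a, d1e67a7, ddb8b0e, e294c39, f6da6c3, fa31bd8, fa9b475}.
06eefef is in that set, so it is an ancestor of d1e67a7.

Yes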